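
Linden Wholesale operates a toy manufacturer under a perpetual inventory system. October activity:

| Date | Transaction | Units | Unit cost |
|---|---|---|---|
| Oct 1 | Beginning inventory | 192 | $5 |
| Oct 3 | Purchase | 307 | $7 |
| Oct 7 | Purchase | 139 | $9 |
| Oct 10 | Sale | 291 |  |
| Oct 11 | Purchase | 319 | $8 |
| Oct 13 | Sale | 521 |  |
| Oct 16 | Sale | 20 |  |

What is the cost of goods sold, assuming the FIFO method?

Oct 10, 291 sold [FIFO — oldest first]: 192 @ $5 + 99 @ $7 = $1,653
Oct 13, 521 sold [FIFO — oldest first]: 208 @ $7 + 139 @ $9 + 174 @ $8 = $4,099
Oct 16, 20 sold [FIFO — oldest first]: 20 @ $8 = $160
Total COGS = $1,653 + $4,099 + $160 = $5,912
Ending inventory: 125 @ $8 = $1,000
Check: goods available $6,912 = COGS $5,912 + ending $1,000

COGS = $5,912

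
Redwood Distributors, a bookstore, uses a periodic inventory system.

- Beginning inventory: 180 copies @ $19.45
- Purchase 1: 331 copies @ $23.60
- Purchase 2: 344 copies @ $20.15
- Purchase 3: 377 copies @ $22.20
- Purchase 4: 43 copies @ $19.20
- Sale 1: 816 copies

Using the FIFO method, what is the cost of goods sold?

COGS = $17,458.35

Sale 1 (816) [FIFO — oldest first]: 180 @ $19.45 + 331 @ $23.60 + 305 @ $20.15 = $17,458.35
Ending inventory: 39 @ $20.15 + 377 @ $22.20 + 43 @ $19.20 = $9,980.85
Check: goods available $27,439.20 = COGS $17,458.35 + ending $9,980.85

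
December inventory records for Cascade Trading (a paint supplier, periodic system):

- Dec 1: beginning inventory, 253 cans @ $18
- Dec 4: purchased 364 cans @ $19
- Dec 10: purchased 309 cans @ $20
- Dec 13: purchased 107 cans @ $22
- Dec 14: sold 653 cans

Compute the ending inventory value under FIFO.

Ending inventory = $7,814

Dec 14, 653 sold [FIFO — oldest first]: 253 @ $18 + 364 @ $19 + 36 @ $20 = $12,190
Ending inventory: 273 @ $20 + 107 @ $22 = $7,814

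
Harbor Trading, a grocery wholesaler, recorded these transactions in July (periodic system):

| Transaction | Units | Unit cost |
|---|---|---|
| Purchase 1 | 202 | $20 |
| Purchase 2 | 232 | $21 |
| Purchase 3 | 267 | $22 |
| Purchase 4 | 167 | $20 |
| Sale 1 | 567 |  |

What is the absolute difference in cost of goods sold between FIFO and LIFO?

$169

FIFO COGS: 202 @ $20 + 232 @ $21 + 133 @ $22 = $11,838
LIFO COGS: 167 @ $20 + 267 @ $22 + 133 @ $21 = $12,007
Difference = |$11,838 − $12,007| = $169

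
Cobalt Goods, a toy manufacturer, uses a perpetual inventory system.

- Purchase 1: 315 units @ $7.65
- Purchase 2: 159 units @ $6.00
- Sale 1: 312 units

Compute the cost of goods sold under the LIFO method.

COGS = $2,124.45

Sale 1 (312) [LIFO — newest first]: 159 @ $6.00 + 153 @ $7.65 = $2,124.45
Ending inventory: 162 @ $7.65 = $1,239.30
Check: goods available $3,363.75 = COGS $2,124.45 + ending $1,239.30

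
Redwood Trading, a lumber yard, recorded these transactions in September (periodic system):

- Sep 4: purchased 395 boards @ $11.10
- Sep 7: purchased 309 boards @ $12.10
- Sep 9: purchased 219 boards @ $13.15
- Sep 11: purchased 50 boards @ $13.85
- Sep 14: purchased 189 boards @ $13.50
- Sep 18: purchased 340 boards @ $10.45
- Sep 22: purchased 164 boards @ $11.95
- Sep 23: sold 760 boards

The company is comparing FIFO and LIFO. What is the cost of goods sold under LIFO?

FIFO COGS: 395 @ $11.10 + 309 @ $12.10 + 56 @ $13.15 = $8,859.80
LIFO COGS: 164 @ $11.95 + 340 @ $10.45 + 189 @ $13.50 + 50 @ $13.85 + 17 @ $13.15 = $8,980.35

COGS = $8,980.35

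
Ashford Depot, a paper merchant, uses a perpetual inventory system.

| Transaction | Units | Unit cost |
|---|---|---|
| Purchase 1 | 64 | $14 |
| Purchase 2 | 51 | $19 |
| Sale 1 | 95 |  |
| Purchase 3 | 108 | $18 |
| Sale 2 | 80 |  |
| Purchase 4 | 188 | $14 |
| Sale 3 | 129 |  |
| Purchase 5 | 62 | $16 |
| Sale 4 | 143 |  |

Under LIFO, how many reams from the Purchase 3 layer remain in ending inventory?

6

Sale 1 (95) [LIFO — newest first]: 51 @ $19 + 44 @ $14 = $1,585
Sale 2 (80) [LIFO — newest first]: 80 @ $18 = $1,440
Sale 3 (129) [LIFO — newest first]: 129 @ $14 = $1,806
Sale 4 (143) [LIFO — newest first]: 62 @ $16 + 59 @ $14 + 22 @ $18 = $2,214
Total COGS = $1,585 + $1,440 + $1,806 + $2,214 = $7,045
Ending inventory: 20 @ $14 + 6 @ $18 = $388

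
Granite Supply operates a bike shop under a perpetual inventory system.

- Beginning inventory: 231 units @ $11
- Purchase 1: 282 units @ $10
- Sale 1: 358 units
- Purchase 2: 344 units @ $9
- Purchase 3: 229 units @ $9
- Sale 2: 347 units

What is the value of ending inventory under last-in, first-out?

Sale 1 (358) [LIFO — newest first]: 282 @ $10 + 76 @ $11 = $3,656
Sale 2 (347) [LIFO — newest first]: 229 @ $9 + 118 @ $9 = $3,123
Total COGS = $3,656 + $3,123 = $6,779
Ending inventory: 155 @ $11 + 226 @ $9 = $3,739

Ending inventory = $3,739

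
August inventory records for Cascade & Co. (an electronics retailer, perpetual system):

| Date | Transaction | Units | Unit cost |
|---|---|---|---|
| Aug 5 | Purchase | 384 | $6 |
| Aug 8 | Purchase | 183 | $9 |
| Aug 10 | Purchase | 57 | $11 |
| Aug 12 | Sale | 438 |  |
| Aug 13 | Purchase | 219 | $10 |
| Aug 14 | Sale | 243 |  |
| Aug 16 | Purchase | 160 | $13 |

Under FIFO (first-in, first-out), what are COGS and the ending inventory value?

Aug 12, 438 sold [FIFO — oldest first]: 384 @ $6 + 54 @ $9 = $2,790
Aug 14, 243 sold [FIFO — oldest first]: 129 @ $9 + 57 @ $11 + 57 @ $10 = $2,358
Total COGS = $2,790 + $2,358 = $5,148
Ending inventory: 162 @ $10 + 160 @ $13 = $3,700
Check: goods available $8,848 = COGS $5,148 + ending $3,700

COGS = $5,148; ending inventory = $3,700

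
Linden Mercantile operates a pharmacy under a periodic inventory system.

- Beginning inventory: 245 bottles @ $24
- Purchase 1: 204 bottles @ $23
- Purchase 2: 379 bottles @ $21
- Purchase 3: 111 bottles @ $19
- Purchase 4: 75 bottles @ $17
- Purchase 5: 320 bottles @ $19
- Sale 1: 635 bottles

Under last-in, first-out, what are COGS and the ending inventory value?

Sale 1 (635) [LIFO — newest first]: 320 @ $19 + 75 @ $17 + 111 @ $19 + 129 @ $21 = $12,173
Ending inventory: 245 @ $24 + 204 @ $23 + 250 @ $21 = $15,822
Check: goods available $27,995 = COGS $12,173 + ending $15,822

COGS = $12,173; ending inventory = $15,822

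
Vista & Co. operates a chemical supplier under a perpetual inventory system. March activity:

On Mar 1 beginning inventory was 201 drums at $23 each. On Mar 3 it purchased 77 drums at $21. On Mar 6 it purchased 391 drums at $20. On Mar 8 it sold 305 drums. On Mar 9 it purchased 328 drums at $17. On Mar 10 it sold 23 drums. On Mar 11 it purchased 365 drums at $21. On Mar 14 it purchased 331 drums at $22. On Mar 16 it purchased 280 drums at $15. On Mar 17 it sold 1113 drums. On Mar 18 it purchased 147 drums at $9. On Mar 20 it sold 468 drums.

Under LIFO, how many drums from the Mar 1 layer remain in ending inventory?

Mar 8, 305 sold [LIFO — newest first]: 305 @ $20 = $6,100
Mar 10, 23 sold [LIFO — newest first]: 23 @ $17 = $391
Mar 17, 1113 sold [LIFO — newest first]: 280 @ $15 + 331 @ $22 + 365 @ $21 + 137 @ $17 = $21,476
Mar 20, 468 sold [LIFO — newest first]: 147 @ $9 + 168 @ $17 + 86 @ $20 + 67 @ $21 = $7,306
Total COGS = $6,100 + $391 + $21,476 + $7,306 = $35,273
Ending inventory: 201 @ $23 + 10 @ $21 = $4,833

201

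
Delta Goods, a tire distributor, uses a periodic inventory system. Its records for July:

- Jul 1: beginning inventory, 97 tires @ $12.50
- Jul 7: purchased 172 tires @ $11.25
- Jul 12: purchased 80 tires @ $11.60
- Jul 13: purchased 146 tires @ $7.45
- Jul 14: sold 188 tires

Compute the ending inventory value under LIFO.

Jul 14, 188 sold [LIFO — newest first]: 146 @ $7.45 + 42 @ $11.60 = $1,574.90
Ending inventory: 97 @ $12.50 + 172 @ $11.25 + 38 @ $11.60 = $3,588.30
Check: goods available $5,163.20 = COGS $1,574.90 + ending $3,588.30

Ending inventory = $3,588.30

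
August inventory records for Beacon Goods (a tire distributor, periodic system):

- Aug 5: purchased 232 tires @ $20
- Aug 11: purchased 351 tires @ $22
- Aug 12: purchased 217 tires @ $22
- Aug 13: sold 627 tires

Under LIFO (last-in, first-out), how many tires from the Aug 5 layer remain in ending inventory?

173

Aug 13, 627 sold [LIFO — newest first]: 217 @ $22 + 351 @ $22 + 59 @ $20 = $13,676
Ending inventory: 173 @ $20 = $3,460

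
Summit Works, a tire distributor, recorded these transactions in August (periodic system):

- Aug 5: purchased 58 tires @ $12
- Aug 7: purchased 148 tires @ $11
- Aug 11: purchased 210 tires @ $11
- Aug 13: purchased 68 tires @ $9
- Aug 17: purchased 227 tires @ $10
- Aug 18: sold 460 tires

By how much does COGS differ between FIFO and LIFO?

FIFO COGS: 58 @ $12 + 148 @ $11 + 210 @ $11 + 44 @ $9 = $5,030
LIFO COGS: 227 @ $10 + 68 @ $9 + 165 @ $11 = $4,697
Difference = |$5,030 − $4,697| = $333

$333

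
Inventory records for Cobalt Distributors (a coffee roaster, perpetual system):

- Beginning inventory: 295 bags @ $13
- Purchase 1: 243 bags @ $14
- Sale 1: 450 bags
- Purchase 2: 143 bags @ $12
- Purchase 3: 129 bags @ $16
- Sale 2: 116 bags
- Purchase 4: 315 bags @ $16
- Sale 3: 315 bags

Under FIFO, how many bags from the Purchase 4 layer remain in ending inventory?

Sale 1 (450) [FIFO — oldest first]: 295 @ $13 + 155 @ $14 = $6,005
Sale 2 (116) [FIFO — oldest first]: 88 @ $14 + 28 @ $12 = $1,568
Sale 3 (315) [FIFO — oldest first]: 115 @ $12 + 129 @ $16 + 71 @ $16 = $4,580
Total COGS = $6,005 + $1,568 + $4,580 = $12,153
Ending inventory: 244 @ $16 = $3,904

244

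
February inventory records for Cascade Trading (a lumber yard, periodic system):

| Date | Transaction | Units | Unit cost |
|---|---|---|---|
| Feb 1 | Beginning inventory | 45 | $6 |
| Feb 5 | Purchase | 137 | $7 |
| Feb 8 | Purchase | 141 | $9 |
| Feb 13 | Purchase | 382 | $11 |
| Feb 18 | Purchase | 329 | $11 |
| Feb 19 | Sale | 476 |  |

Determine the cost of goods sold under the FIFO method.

COGS = $4,181

Feb 19, 476 sold [FIFO — oldest first]: 45 @ $6 + 137 @ $7 + 141 @ $9 + 153 @ $11 = $4,181
Ending inventory: 229 @ $11 + 329 @ $11 = $6,138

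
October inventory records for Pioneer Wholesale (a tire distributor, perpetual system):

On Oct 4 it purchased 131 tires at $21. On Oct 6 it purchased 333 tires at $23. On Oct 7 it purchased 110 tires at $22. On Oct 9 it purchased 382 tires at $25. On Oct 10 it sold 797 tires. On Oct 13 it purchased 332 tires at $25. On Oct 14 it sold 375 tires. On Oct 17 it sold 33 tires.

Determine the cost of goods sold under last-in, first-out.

Oct 10, 797 sold [LIFO — newest first]: 382 @ $25 + 110 @ $22 + 305 @ $23 = $18,985
Oct 14, 375 sold [LIFO — newest first]: 332 @ $25 + 28 @ $23 + 15 @ $21 = $9,259
Oct 17, 33 sold [LIFO — newest first]: 33 @ $21 = $693
Total COGS = $18,985 + $9,259 + $693 = $28,937
Ending inventory: 83 @ $21 = $1,743

COGS = $28,937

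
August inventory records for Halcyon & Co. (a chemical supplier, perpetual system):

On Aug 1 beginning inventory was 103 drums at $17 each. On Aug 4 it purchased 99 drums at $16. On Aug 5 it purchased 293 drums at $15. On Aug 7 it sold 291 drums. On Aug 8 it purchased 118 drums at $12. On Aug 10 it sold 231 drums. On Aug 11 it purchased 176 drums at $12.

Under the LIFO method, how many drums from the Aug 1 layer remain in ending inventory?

Aug 7, 291 sold [LIFO — newest first]: 291 @ $15 = $4,365
Aug 10, 231 sold [LIFO — newest first]: 118 @ $12 + 2 @ $15 + 99 @ $16 + 12 @ $17 = $3,234
Total COGS = $4,365 + $3,234 = $7,599
Ending inventory: 91 @ $17 + 176 @ $12 = $3,659
Check: goods available $11,258 = COGS $7,599 + ending $3,659

91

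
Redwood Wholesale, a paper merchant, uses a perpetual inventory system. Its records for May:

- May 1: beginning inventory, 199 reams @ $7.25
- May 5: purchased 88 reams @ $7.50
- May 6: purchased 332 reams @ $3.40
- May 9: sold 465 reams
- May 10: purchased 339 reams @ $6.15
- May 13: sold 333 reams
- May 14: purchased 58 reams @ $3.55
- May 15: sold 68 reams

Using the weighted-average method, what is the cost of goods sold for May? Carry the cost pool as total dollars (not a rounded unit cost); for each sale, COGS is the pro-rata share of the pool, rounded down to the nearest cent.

COGS = $4,735.51

After May 1: 199 on hand, pool $1,442.75 (≈ $7.2500 each)
After May 5: 287 on hand, pool $2,102.75 (≈ $7.3267 each)
After May 6: 619 on hand, pool $3,231.55 (≈ $5.2206 each)
May 9, sell 465: 465/619 × $3,231.55 → $2,427.57
After May 10: 493 on hand, pool $2,888.83 (≈ $5.8597 each)
May 13, sell 333: 333/493 × $2,888.83 → $1,951.27
After May 14: 218 on hand, pool $1,143.46 (≈ $5.2452 each)
May 15, sell 68: 68/218 × $1,143.46 → $356.67
Total COGS = $2,427.57 + $1,951.27 + $356.67 = $4,735.51
Ending inventory (cost pool remaining) = $786.79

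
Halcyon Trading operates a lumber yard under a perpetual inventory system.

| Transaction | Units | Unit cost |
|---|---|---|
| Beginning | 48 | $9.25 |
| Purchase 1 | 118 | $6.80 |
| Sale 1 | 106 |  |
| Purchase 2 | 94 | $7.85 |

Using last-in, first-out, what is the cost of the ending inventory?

Sale 1 (106) [LIFO — newest first]: 106 @ $6.80 = $720.80
Ending inventory: 48 @ $9.25 + 12 @ $6.80 + 94 @ $7.85 = $1,263.50
Check: goods available $1,984.30 = COGS $720.80 + ending $1,263.50

Ending inventory = $1,263.50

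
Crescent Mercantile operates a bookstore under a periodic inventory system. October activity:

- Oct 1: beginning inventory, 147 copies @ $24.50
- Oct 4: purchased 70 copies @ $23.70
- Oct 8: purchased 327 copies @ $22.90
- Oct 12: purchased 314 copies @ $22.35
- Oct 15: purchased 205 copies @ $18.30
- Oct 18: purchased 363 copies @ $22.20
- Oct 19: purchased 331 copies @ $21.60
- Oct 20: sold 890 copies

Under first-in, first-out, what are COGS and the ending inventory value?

Oct 20, 890 sold [FIFO — oldest first]: 147 @ $24.50 + 70 @ $23.70 + 327 @ $22.90 + 314 @ $22.35 + 32 @ $18.30 = $20,352.30
Ending inventory: 173 @ $18.30 + 363 @ $22.20 + 331 @ $21.60 = $18,374.10
Check: goods available $38,726.40 = COGS $20,352.30 + ending $18,374.10

COGS = $20,352.30; ending inventory = $18,374.10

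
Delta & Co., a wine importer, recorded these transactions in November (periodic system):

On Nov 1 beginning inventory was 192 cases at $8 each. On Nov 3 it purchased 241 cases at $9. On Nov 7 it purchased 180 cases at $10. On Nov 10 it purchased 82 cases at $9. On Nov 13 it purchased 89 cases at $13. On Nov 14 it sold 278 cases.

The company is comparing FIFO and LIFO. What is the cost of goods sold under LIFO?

FIFO COGS: 192 @ $8 + 86 @ $9 = $2,310
LIFO COGS: 89 @ $13 + 82 @ $9 + 107 @ $10 = $2,965

COGS = $2,965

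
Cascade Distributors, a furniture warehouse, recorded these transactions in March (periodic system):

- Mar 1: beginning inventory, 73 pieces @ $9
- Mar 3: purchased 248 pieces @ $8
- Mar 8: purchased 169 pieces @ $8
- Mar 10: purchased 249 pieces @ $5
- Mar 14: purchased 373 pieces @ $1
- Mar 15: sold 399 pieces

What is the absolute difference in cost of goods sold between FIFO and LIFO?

$2,762

FIFO COGS: 73 @ $9 + 248 @ $8 + 78 @ $8 = $3,265
LIFO COGS: 373 @ $1 + 26 @ $5 = $503
Difference = |$3,265 − $503| = $2,762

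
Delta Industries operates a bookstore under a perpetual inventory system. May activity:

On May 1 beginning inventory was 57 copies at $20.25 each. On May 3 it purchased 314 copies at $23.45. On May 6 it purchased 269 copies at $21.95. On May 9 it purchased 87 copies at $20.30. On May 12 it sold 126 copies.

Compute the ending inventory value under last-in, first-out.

Ending inventory = $13,566.05

May 12, 126 sold [LIFO — newest first]: 87 @ $20.30 + 39 @ $21.95 = $2,622.15
Ending inventory: 57 @ $20.25 + 314 @ $23.45 + 230 @ $21.95 = $13,566.05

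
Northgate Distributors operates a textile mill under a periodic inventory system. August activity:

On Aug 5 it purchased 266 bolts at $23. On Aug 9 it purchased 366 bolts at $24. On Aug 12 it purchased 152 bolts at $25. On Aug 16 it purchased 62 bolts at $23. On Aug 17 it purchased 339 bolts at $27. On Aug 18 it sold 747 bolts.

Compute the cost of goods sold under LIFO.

COGS = $19,035

Aug 18, 747 sold [LIFO — newest first]: 339 @ $27 + 62 @ $23 + 152 @ $25 + 194 @ $24 = $19,035
Ending inventory: 266 @ $23 + 172 @ $24 = $10,246
Check: goods available $29,281 = COGS $19,035 + ending $10,246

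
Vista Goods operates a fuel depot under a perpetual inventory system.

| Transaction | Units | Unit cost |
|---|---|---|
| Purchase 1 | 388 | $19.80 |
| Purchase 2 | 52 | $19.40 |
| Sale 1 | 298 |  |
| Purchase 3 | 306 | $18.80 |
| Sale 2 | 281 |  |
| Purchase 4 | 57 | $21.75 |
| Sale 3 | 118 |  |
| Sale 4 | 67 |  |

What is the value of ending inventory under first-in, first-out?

Sale 1 (298) [FIFO — oldest first]: 298 @ $19.80 = $5,900.40
Sale 2 (281) [FIFO — oldest first]: 90 @ $19.80 + 52 @ $19.40 + 139 @ $18.80 = $5,404.00
Sale 3 (118) [FIFO — oldest first]: 118 @ $18.80 = $2,218.40
Sale 4 (67) [FIFO — oldest first]: 49 @ $18.80 + 18 @ $21.75 = $1,312.70
Total COGS = $5,900.40 + $5,404.00 + $2,218.40 + $1,312.70 = $14,835.50
Ending inventory: 39 @ $21.75 = $848.25

Ending inventory = $848.25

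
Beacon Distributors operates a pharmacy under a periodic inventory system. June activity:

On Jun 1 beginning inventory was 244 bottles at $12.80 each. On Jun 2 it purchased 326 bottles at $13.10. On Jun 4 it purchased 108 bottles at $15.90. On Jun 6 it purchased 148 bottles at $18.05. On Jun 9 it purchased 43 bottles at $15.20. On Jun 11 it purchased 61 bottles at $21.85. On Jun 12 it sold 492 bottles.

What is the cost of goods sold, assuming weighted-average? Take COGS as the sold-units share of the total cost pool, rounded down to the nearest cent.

COGS = $7,284.16

Jun 12, sell 492: 492/930 × $13,768.85 → $7,284.16
Ending inventory (cost pool remaining) = $6,484.69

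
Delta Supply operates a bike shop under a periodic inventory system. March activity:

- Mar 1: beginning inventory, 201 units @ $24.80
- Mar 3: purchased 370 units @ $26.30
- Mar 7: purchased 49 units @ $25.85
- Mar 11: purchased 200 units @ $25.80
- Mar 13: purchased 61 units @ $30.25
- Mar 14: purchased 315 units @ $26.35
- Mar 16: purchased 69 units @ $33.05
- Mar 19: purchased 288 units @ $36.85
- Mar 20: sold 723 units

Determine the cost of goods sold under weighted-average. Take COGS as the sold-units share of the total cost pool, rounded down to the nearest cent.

COGS = $20,568.58

Mar 20, sell 723: 723/1553 × $44,181.20 → $20,568.58
Ending inventory (cost pool remaining) = $23,612.62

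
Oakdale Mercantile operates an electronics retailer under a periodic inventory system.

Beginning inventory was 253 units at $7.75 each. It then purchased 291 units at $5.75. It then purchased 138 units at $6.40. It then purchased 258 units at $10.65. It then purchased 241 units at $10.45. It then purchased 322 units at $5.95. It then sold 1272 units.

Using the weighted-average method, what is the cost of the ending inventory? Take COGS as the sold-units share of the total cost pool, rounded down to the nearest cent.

Ending inventory = $1,798.09

Sale 1, sell 1272: 1272/1503 × $11,699.25 → $9,901.16
Ending inventory (cost pool remaining) = $1,798.09
Check: goods available $11,699.25 = COGS $9,901.16 + ending $1,798.09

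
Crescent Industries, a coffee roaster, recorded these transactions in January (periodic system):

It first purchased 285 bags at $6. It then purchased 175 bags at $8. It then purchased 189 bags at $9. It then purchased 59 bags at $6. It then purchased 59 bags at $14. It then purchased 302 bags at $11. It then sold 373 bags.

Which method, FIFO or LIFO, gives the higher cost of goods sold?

LIFO

FIFO COGS: 285 @ $6 + 88 @ $8 = $2,414
LIFO COGS: 302 @ $11 + 59 @ $14 + 12 @ $6 = $4,220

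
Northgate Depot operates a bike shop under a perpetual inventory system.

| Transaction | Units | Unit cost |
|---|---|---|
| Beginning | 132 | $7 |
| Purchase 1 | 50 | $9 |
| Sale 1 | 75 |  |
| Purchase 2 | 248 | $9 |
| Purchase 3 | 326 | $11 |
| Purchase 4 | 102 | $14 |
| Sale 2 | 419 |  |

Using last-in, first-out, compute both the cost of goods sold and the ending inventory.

Sale 1 (75) [LIFO — newest first]: 50 @ $9 + 25 @ $7 = $625
Sale 2 (419) [LIFO — newest first]: 102 @ $14 + 317 @ $11 = $4,915
Total COGS = $625 + $4,915 = $5,540
Ending inventory: 107 @ $7 + 248 @ $9 + 9 @ $11 = $3,080

COGS = $5,540; ending inventory = $3,080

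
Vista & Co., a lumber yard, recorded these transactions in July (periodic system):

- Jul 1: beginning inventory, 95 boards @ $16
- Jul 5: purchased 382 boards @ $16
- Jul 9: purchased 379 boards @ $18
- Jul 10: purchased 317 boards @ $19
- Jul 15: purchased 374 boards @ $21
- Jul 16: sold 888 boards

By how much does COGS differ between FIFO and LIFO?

FIFO COGS: 95 @ $16 + 382 @ $16 + 379 @ $18 + 32 @ $19 = $15,062
LIFO COGS: 374 @ $21 + 317 @ $19 + 197 @ $18 = $17,423
Difference = |$15,062 − $17,423| = $2,361

$2,361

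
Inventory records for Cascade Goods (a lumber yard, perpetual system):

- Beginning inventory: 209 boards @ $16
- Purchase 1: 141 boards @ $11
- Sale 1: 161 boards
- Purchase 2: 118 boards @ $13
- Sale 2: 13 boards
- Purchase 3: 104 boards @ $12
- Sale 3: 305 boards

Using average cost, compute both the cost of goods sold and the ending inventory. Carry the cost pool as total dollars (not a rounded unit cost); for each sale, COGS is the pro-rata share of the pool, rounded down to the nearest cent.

After Beginning: 209 on hand, pool $3,344.00 (≈ $16.0000 each)
After Purchase 1: 350 on hand, pool $4,895.00 (≈ $13.9857 each)
Sale 1, sell 161: 161/350 × $4,895.00 → $2,251.70
After Purchase 2: 307 on hand, pool $4,177.30 (≈ $13.6068 each)
Sale 2, sell 13: 13/307 × $4,177.30 → $176.88
After Purchase 3: 398 on hand, pool $5,248.42 (≈ $13.1870 each)
Sale 3, sell 305: 305/398 × $5,248.42 → $4,022.03
Total COGS = $2,251.70 + $176.88 + $4,022.03 = $6,450.61
Ending inventory (cost pool remaining) = $1,226.39

COGS = $6,450.61; ending inventory = $1,226.39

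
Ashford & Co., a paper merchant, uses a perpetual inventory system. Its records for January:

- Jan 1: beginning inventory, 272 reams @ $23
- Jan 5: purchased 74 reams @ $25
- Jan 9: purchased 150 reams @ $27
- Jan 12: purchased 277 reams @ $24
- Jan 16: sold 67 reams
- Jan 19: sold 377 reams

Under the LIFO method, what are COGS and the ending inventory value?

Jan 16, 67 sold [LIFO — newest first]: 67 @ $24 = $1,608
Jan 19, 377 sold [LIFO — newest first]: 210 @ $24 + 150 @ $27 + 17 @ $25 = $9,515
Total COGS = $1,608 + $9,515 = $11,123
Ending inventory: 272 @ $23 + 57 @ $25 = $7,681
Check: goods available $18,804 = COGS $11,123 + ending $7,681

COGS = $11,123; ending inventory = $7,681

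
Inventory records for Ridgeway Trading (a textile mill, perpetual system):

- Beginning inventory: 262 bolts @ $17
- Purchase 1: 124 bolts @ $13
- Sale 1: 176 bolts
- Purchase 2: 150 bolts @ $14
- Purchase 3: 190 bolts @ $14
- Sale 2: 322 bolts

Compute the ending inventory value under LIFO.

Ending inventory = $3,822

Sale 1 (176) [LIFO — newest first]: 124 @ $13 + 52 @ $17 = $2,496
Sale 2 (322) [LIFO — newest first]: 190 @ $14 + 132 @ $14 = $4,508
Total COGS = $2,496 + $4,508 = $7,004
Ending inventory: 210 @ $17 + 18 @ $14 = $3,822
Check: goods available $10,826 = COGS $7,004 + ending $3,822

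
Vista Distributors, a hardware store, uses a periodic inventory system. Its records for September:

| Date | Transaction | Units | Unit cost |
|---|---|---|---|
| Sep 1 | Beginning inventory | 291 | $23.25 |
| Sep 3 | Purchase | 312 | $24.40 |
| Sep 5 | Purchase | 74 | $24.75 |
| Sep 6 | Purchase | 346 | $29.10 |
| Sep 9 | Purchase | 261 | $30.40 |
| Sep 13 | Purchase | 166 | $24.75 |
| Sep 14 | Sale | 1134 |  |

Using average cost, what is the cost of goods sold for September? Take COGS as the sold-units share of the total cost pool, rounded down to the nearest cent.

COGS = $29,970.09

Sep 14, sell 1134: 1134/1450 × $38,321.55 → $29,970.09
Ending inventory (cost pool remaining) = $8,351.46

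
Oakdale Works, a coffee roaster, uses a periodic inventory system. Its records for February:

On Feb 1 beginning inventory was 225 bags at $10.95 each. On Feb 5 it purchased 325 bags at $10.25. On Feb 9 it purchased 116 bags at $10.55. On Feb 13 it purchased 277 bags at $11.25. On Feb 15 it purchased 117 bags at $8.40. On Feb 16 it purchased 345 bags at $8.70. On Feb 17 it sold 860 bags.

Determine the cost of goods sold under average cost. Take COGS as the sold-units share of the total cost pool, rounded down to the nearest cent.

Feb 17, sell 860: 860/1405 × $14,119.35 → $8,642.44
Ending inventory (cost pool remaining) = $5,476.91

COGS = $8,642.44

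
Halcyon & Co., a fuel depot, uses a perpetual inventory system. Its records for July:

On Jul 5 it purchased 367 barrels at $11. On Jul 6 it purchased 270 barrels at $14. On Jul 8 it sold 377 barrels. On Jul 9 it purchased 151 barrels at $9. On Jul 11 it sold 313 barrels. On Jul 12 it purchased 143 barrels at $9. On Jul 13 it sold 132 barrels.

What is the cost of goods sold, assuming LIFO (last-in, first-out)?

Jul 8, 377 sold [LIFO — newest first]: 270 @ $14 + 107 @ $11 = $4,957
Jul 11, 313 sold [LIFO — newest first]: 151 @ $9 + 162 @ $11 = $3,141
Jul 13, 132 sold [LIFO — newest first]: 132 @ $9 = $1,188
Total COGS = $4,957 + $3,141 + $1,188 = $9,286
Ending inventory: 98 @ $11 + 11 @ $9 = $1,177
Check: goods available $10,463 = COGS $9,286 + ending $1,177

COGS = $9,286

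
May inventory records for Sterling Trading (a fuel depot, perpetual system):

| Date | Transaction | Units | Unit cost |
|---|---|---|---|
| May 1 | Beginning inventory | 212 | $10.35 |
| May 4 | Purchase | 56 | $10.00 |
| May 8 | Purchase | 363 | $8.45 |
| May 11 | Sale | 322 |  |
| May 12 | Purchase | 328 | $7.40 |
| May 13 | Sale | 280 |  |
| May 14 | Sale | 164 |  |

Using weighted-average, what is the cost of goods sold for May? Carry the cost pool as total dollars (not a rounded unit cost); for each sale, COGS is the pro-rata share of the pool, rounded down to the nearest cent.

After May 1: 212 on hand, pool $2,194.20 (≈ $10.3500 each)
After May 4: 268 on hand, pool $2,754.20 (≈ $10.2769 each)
After May 8: 631 on hand, pool $5,821.55 (≈ $9.2259 each)
May 11, sell 322: 322/631 × $5,821.55 → $2,970.74
After May 12: 637 on hand, pool $5,278.01 (≈ $8.2857 each)
May 13, sell 280: 280/637 × $5,278.01 → $2,320.00
May 14, sell 164: 164/357 × $2,958.01 → $1,358.86
Total COGS = $2,970.74 + $2,320.00 + $1,358.86 = $6,649.60
Ending inventory (cost pool remaining) = $1,599.15

COGS = $6,649.60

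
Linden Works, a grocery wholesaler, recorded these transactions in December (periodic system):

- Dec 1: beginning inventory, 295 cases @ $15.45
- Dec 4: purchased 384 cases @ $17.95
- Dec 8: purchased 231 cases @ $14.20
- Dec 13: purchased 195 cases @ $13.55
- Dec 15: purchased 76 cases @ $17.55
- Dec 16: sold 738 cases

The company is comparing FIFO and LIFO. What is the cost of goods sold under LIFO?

COGS = $11,492.45

FIFO COGS: 295 @ $15.45 + 384 @ $17.95 + 59 @ $14.20 = $12,288.35
LIFO COGS: 76 @ $17.55 + 195 @ $13.55 + 231 @ $14.20 + 236 @ $17.95 = $11,492.45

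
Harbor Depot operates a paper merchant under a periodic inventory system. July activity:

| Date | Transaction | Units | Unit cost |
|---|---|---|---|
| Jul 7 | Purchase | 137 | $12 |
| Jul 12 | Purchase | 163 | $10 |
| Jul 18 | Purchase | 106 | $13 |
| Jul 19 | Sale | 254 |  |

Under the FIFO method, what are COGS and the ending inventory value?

Jul 19, 254 sold [FIFO — oldest first]: 137 @ $12 + 117 @ $10 = $2,814
Ending inventory: 46 @ $10 + 106 @ $13 = $1,838

COGS = $2,814; ending inventory = $1,838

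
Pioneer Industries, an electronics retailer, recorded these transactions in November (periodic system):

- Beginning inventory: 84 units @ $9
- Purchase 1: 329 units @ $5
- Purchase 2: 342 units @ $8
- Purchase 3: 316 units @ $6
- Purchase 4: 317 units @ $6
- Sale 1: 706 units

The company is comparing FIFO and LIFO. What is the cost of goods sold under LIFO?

FIFO COGS: 84 @ $9 + 329 @ $5 + 293 @ $8 = $4,745
LIFO COGS: 317 @ $6 + 316 @ $6 + 73 @ $8 = $4,382

COGS = $4,382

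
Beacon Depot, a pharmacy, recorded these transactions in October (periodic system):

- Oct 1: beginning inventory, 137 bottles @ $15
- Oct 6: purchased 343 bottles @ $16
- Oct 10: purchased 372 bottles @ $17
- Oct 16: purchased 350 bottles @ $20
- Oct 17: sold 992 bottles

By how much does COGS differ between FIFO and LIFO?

FIFO COGS: 137 @ $15 + 343 @ $16 + 372 @ $17 + 140 @ $20 = $16,667
LIFO COGS: 350 @ $20 + 372 @ $17 + 270 @ $16 = $17,644
Difference = |$16,667 − $17,644| = $977

$977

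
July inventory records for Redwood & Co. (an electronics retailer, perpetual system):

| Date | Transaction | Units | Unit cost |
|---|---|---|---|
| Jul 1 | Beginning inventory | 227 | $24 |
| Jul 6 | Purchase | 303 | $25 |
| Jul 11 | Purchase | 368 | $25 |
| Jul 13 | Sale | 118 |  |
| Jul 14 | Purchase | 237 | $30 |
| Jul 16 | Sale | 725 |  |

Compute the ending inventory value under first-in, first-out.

Ending inventory = $8,485

Jul 13, 118 sold [FIFO — oldest first]: 118 @ $24 = $2,832
Jul 16, 725 sold [FIFO — oldest first]: 109 @ $24 + 303 @ $25 + 313 @ $25 = $18,016
Total COGS = $2,832 + $18,016 = $20,848
Ending inventory: 55 @ $25 + 237 @ $30 = $8,485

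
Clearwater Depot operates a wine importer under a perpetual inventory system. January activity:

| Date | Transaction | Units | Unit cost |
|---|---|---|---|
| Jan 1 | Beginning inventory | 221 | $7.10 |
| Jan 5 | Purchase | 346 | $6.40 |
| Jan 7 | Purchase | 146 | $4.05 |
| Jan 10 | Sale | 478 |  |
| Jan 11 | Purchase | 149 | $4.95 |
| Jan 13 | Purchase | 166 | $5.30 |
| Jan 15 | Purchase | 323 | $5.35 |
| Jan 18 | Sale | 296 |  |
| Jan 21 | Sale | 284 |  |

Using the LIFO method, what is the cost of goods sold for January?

COGS = $5,774.40

Jan 10, 478 sold [LIFO — newest first]: 146 @ $4.05 + 332 @ $6.40 = $2,716.10
Jan 18, 296 sold [LIFO — newest first]: 296 @ $5.35 = $1,583.60
Jan 21, 284 sold [LIFO — newest first]: 27 @ $5.35 + 166 @ $5.30 + 91 @ $4.95 = $1,474.70
Total COGS = $2,716.10 + $1,583.60 + $1,474.70 = $5,774.40
Ending inventory: 221 @ $7.10 + 14 @ $6.40 + 58 @ $4.95 = $1,945.80
Check: goods available $7,720.20 = COGS $5,774.40 + ending $1,945.80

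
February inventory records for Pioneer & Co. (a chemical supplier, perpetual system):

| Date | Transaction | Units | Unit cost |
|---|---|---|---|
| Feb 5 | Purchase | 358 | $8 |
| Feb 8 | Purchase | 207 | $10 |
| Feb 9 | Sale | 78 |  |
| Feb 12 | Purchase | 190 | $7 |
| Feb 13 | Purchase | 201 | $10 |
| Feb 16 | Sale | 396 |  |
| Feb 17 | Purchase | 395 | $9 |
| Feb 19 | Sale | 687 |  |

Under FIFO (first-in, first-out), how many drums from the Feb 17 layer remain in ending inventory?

Feb 9, 78 sold [FIFO — oldest first]: 78 @ $8 = $624
Feb 16, 396 sold [FIFO — oldest first]: 280 @ $8 + 116 @ $10 = $3,400
Feb 19, 687 sold [FIFO — oldest first]: 91 @ $10 + 190 @ $7 + 201 @ $10 + 205 @ $9 = $6,095
Total COGS = $624 + $3,400 + $6,095 = $10,119
Ending inventory: 190 @ $9 = $1,710
Check: goods available $11,829 = COGS $10,119 + ending $1,710

190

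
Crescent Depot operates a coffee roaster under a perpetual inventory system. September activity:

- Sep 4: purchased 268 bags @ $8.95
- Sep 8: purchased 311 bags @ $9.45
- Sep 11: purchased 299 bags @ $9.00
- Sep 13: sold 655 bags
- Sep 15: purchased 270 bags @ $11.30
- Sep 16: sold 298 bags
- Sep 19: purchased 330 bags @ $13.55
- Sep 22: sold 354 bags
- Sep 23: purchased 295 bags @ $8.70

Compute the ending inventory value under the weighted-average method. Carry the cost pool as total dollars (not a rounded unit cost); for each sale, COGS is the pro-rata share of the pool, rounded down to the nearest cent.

Ending inventory = $4,678.71

After Sep 4: 268 on hand, pool $2,398.60 (≈ $8.9500 each)
After Sep 8: 579 on hand, pool $5,337.55 (≈ $9.2186 each)
After Sep 11: 878 on hand, pool $8,028.55 (≈ $9.1441 each)
Sep 13, sell 655: 655/878 × $8,028.55 → $5,989.40
After Sep 15: 493 on hand, pool $5,090.15 (≈ $10.3248 each)
Sep 16, sell 298: 298/493 × $5,090.15 → $3,076.80
After Sep 19: 525 on hand, pool $6,484.85 (≈ $12.3521 each)
Sep 22, sell 354: 354/525 × $6,484.85 → $4,372.64
After Sep 23: 466 on hand, pool $4,678.71 (≈ $10.0402 each)
Total COGS = $5,989.40 + $3,076.80 + $4,372.64 = $13,438.84
Ending inventory (cost pool remaining) = $4,678.71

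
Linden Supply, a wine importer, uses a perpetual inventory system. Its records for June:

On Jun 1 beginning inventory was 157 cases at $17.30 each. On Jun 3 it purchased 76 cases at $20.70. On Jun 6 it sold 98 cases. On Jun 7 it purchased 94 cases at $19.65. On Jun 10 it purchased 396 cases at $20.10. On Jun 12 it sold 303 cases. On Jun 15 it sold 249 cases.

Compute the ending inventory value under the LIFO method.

Jun 6, 98 sold [LIFO — newest first]: 76 @ $20.70 + 22 @ $17.30 = $1,953.80
Jun 12, 303 sold [LIFO — newest first]: 303 @ $20.10 = $6,090.30
Jun 15, 249 sold [LIFO — newest first]: 93 @ $20.10 + 94 @ $19.65 + 62 @ $17.30 = $4,789.00
Total COGS = $1,953.80 + $6,090.30 + $4,789.00 = $12,833.10
Ending inventory: 73 @ $17.30 = $1,262.90

Ending inventory = $1,262.90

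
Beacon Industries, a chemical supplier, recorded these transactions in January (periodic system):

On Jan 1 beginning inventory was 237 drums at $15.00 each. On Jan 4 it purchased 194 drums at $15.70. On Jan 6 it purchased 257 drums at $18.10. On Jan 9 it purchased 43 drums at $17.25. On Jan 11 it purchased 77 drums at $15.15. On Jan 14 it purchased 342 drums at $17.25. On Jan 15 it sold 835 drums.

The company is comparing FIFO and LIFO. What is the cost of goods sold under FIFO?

COGS = $13,626.55

FIFO COGS: 237 @ $15.00 + 194 @ $15.70 + 257 @ $18.10 + 43 @ $17.25 + 77 @ $15.15 + 27 @ $17.25 = $13,626.55
LIFO COGS: 342 @ $17.25 + 77 @ $15.15 + 43 @ $17.25 + 257 @ $18.10 + 116 @ $15.70 = $14,280.70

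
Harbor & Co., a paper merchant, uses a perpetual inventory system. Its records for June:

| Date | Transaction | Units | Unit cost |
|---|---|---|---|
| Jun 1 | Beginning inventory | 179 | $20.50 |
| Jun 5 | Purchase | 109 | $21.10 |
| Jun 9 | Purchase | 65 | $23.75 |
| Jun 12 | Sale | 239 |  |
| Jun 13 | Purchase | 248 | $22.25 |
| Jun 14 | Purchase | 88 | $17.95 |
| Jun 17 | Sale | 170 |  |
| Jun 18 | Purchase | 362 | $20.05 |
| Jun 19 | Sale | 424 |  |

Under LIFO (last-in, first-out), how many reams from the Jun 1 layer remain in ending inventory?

Jun 12, 239 sold [LIFO — newest first]: 65 @ $23.75 + 109 @ $21.10 + 65 @ $20.50 = $5,176.15
Jun 17, 170 sold [LIFO — newest first]: 88 @ $17.95 + 82 @ $22.25 = $3,404.10
Jun 19, 424 sold [LIFO — newest first]: 362 @ $20.05 + 62 @ $22.25 = $8,637.60
Total COGS = $5,176.15 + $3,404.10 + $8,637.60 = $17,217.85
Ending inventory: 114 @ $20.50 + 104 @ $22.25 = $4,651.00
Check: goods available $21,868.85 = COGS $17,217.85 + ending $4,651.00

114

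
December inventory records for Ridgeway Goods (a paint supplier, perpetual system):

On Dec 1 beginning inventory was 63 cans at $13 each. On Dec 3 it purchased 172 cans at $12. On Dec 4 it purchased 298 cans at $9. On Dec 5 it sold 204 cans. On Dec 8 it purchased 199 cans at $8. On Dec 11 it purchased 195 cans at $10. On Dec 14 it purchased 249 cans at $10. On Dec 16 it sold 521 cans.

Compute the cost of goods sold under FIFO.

COGS = $7,101

Dec 5, 204 sold [FIFO — oldest first]: 63 @ $13 + 141 @ $12 = $2,511
Dec 16, 521 sold [FIFO — oldest first]: 31 @ $12 + 298 @ $9 + 192 @ $8 = $4,590
Total COGS = $2,511 + $4,590 = $7,101
Ending inventory: 7 @ $8 + 195 @ $10 + 249 @ $10 = $4,496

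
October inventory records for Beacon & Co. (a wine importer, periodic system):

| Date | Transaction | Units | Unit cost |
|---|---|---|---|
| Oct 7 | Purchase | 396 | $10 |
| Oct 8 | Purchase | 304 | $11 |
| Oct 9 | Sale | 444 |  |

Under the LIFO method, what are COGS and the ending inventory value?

Oct 9, 444 sold [LIFO — newest first]: 304 @ $11 + 140 @ $10 = $4,744
Ending inventory: 256 @ $10 = $2,560

COGS = $4,744; ending inventory = $2,560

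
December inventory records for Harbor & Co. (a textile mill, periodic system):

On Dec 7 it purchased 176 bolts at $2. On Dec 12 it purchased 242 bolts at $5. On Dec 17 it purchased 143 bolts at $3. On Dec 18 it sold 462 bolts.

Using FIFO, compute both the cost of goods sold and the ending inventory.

Dec 18, 462 sold [FIFO — oldest first]: 176 @ $2 + 242 @ $5 + 44 @ $3 = $1,694
Ending inventory: 99 @ $3 = $297

COGS = $1,694; ending inventory = $297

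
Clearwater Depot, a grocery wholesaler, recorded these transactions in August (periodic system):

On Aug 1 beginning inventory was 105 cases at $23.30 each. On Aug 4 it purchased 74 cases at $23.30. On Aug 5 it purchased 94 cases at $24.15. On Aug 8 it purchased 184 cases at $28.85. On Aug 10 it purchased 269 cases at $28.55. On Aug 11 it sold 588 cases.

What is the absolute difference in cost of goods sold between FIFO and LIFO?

FIFO COGS: 105 @ $23.30 + 74 @ $23.30 + 94 @ $24.15 + 184 @ $28.85 + 131 @ $28.55 = $15,489.25
LIFO COGS: 269 @ $28.55 + 184 @ $28.85 + 94 @ $24.15 + 41 @ $23.30 = $16,213.75
Difference = |$15,489.25 − $16,213.75| = $724.50

$724.50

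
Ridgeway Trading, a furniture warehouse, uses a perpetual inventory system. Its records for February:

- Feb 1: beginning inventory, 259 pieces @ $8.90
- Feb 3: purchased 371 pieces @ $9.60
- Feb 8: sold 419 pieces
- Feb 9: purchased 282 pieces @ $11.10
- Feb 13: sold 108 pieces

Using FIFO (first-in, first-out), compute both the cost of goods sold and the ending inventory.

COGS = $4,877.90; ending inventory = $4,119.00

Feb 8, 419 sold [FIFO — oldest first]: 259 @ $8.90 + 160 @ $9.60 = $3,841.10
Feb 13, 108 sold [FIFO — oldest first]: 108 @ $9.60 = $1,036.80
Total COGS = $3,841.10 + $1,036.80 = $4,877.90
Ending inventory: 103 @ $9.60 + 282 @ $11.10 = $4,119.00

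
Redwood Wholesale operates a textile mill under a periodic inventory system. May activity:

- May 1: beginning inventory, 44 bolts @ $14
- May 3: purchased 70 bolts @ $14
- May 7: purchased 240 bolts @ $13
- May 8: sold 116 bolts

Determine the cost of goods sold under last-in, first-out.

May 8, 116 sold [LIFO — newest first]: 116 @ $13 = $1,508
Ending inventory: 44 @ $14 + 70 @ $14 + 124 @ $13 = $3,208
Check: goods available $4,716 = COGS $1,508 + ending $3,208

COGS = $1,508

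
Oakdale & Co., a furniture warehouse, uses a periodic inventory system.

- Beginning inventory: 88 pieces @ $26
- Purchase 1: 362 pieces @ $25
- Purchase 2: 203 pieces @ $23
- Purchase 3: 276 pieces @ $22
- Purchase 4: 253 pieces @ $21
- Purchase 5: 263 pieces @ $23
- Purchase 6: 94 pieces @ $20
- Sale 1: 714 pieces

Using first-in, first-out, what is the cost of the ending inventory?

Ending inventory = $17,972

Sale 1 (714) [FIFO — oldest first]: 88 @ $26 + 362 @ $25 + 203 @ $23 + 61 @ $22 = $17,349
Ending inventory: 215 @ $22 + 253 @ $21 + 263 @ $23 + 94 @ $20 = $17,972
Check: goods available $35,321 = COGS $17,349 + ending $17,972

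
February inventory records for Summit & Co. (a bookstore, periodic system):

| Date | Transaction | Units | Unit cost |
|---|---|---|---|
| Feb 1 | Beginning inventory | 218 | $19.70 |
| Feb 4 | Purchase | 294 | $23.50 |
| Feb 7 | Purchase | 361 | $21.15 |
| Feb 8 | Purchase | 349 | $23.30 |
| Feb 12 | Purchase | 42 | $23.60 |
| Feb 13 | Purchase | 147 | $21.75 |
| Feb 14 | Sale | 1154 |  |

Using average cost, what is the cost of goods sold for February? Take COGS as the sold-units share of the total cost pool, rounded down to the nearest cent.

Feb 14, sell 1154: 1154/1411 × $31,158.90 → $25,483.60
Ending inventory (cost pool remaining) = $5,675.30

COGS = $25,483.60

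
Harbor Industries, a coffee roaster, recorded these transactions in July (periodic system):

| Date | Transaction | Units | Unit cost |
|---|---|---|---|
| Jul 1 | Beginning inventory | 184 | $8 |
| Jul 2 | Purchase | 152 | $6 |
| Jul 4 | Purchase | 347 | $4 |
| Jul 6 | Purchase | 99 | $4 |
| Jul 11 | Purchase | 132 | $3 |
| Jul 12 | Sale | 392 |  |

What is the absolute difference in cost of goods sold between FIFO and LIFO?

FIFO COGS: 184 @ $8 + 152 @ $6 + 56 @ $4 = $2,608
LIFO COGS: 132 @ $3 + 99 @ $4 + 161 @ $4 = $1,436
Difference = |$2,608 − $1,436| = $1,172

$1,172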